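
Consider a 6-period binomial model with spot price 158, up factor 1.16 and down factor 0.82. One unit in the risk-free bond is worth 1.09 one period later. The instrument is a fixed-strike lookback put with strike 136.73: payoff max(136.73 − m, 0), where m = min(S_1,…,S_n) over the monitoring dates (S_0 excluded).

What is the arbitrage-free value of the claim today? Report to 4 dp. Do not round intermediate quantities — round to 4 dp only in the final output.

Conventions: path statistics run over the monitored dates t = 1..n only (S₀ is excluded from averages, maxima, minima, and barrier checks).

Under the martingale measure an up-move has probability p* = 0.7941; value the claim as the probability-weighted average of per-path payoffs, discounted 6 periods at R = 1.09.
Enumerate all 2^6 = 64 price paths (U = up ×1.16, D = down ×0.82); each path with k up-moves has probability p*^k·(1−p*)^(6−k).
DDDDDD: m=48.0331, payoff=88.6969, prob=0.000076
UDDDDD: m=67.9492, payoff=68.7808, prob=0.000294
DUDDDD: m=67.9492, payoff=68.7808, prob=0.000294
UUDDDD: m=96.1233, payoff=40.6067, prob=0.001133
DDUDDD: m=67.9492, payoff=68.7808, prob=0.000294
UDUDDD: m=96.1233, payoff=40.6067, prob=0.001133
DUUDDD: m=96.1233, payoff=40.6067, prob=0.001133
UUUDDD: m=135.9792, payoff=0.7508, prob=0.004370
DDDUDD: m=67.9492, payoff=68.7808, prob=0.000294
UDDUDD: m=96.1233, payoff=40.6067, prob=0.001133
DUDUDD: m=96.1233, payoff=40.6067, prob=0.001133
UUDUDD: m=135.9792, payoff=0.7508, prob=0.004370
DDUUDD: m=96.1233, payoff=40.6067, prob=0.001133
UDUUDD: m=135.9792, payoff=0.7508, prob=0.004370
DUUUDD: m=129.5600, payoff=7.1700, prob=0.004370
UUUUDD: m=183.2800, payoff=0.0000, prob=0.016857
DDDDUD: m=67.9492, payoff=68.7808, prob=0.000294
UDDDUD: m=96.1233, payoff=40.6067, prob=0.001133
DUDDUD: m=96.1233, payoff=40.6067, prob=0.001133
UUDDUD: m=135.9792, payoff=0.7508, prob=0.004370
DDUDUD: m=96.1233, payoff=40.6067, prob=0.001133
UDUDUD: m=135.9792, payoff=0.7508, prob=0.004370
DUUDUD: m=129.5600, payoff=7.1700, prob=0.004370
UUUDUD: m=183.2800, payoff=0.0000, prob=0.016857
DDDUUD: m=87.1161, payoff=49.6139, prob=0.001133
UDDUUD: m=123.2375, payoff=13.4925, prob=0.004370
DUDUUD: m=123.2375, payoff=13.4925, prob=0.004370
UUDUUD: m=174.3359, payoff=0.0000, prob=0.016857
DDUUUD: m=106.2392, payoff=30.4908, prob=0.004370
UDUUUD: m=150.2896, payoff=0.0000, prob=0.016857
DUUUUD: m=129.5600, payoff=7.1700, prob=0.016857
UUUUUD: m=183.2800, payoff=0.0000, prob=0.065019
DDDDDU: m=58.5769, payoff=78.1531, prob=0.000294
UDDDDU: m=82.8649, payoff=53.8651, prob=0.001133
DUDDDU: m=82.8649, payoff=53.8651, prob=0.001133
UUDDDU: m=117.2235, payoff=19.5065, prob=0.004370
DDUDDU: m=82.8649, payoff=53.8651, prob=0.001133
UDUDDU: m=117.2235, payoff=19.5065, prob=0.004370
DUUDDU: m=117.2235, payoff=19.5065, prob=0.004370
UUUDDU: m=165.8283, payoff=0.0000, prob=0.016857
DDDUDU: m=82.8649, payoff=53.8651, prob=0.001133
UDDUDU: m=117.2235, payoff=19.5065, prob=0.004370
DUDUDU: m=117.2235, payoff=19.5065, prob=0.004370
UUDUDU: m=165.8283, payoff=0.0000, prob=0.016857
DDUUDU: m=106.2392, payoff=30.4908, prob=0.004370
UDUUDU: m=150.2896, payoff=0.0000, prob=0.016857
DUUUDU: m=129.5600, payoff=7.1700, prob=0.016857
UUUUDU: m=183.2800, payoff=0.0000, prob=0.065019
DDDDUU: m=71.4352, payoff=65.2948, prob=0.001133
UDDDUU: m=101.0547, payoff=35.6753, prob=0.004370
DUDDUU: m=101.0547, payoff=35.6753, prob=0.004370
UUDDUU: m=142.9555, payoff=0.0000, prob=0.016857
DDUDUU: m=101.0547, payoff=35.6753, prob=0.004370
UDUDUU: m=142.9555, payoff=0.0000, prob=0.016857
DUUDUU: m=129.5600, payoff=7.1700, prob=0.016857
UUUDUU: m=183.2800, payoff=0.0000, prob=0.065019
DDDUUU: m=87.1161, payoff=49.6139, prob=0.004370
UDDUUU: m=123.2375, payoff=13.4925, prob=0.016857
DUDUUU: m=123.2375, payoff=13.4925, prob=0.016857
UUDUUU: m=174.3359, payoff=0.0000, prob=0.065019
DDUUUU: m=106.2392, payoff=30.4908, prob=0.016857
UDUUUU: m=150.2896, payoff=0.0000, prob=0.065019
DUUUUU: m=129.5600, payoff=7.1700, prob=0.065019
UUUUUU: m=183.2800, payoff=0.0000, prob=0.250789
Price = Σ prob·payoff / R^6 = 4.291113 / 1.677100 = 2.5587

price = 2.5587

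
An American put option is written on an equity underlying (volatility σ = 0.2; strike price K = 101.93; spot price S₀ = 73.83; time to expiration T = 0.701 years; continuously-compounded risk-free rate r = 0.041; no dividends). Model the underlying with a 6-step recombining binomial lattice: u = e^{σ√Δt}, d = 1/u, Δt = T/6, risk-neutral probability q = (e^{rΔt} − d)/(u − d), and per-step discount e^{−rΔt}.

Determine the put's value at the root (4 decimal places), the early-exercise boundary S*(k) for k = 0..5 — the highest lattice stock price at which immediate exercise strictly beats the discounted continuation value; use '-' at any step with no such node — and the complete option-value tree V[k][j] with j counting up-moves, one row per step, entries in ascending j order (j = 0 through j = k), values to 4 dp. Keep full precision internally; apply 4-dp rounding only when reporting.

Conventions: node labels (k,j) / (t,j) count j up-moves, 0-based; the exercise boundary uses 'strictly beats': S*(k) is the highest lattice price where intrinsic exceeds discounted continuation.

price = 28.1000
boundary = 73.8300 79.0537 84.6469 79.0537 84.6469 90.6359
tree:
28.1000
32.9785 22.8763
37.5346 28.1000 17.2831
41.7897 32.9785 22.8763 11.7058
45.7636 37.5346 28.1000 17.2831 6.6248
49.4750 41.7897 32.9785 22.8763 11.2941 2.3415
52.9411 45.7636 37.5346 28.1000 17.2831 4.8814 0.0000

Δt=0.11683  u=1.07075  d=0.93392  q=0.51801  discount=0.99522
step 6 (expiry): payoffs max(K−S,0) = 52.9411 45.7636 37.5346 28.1000 17.2831 4.8814 0.0000
step 5: (k=5,j=0): S=52.4550, K−S=49.4750, hold=48.9879 ⇒ V=49.4750 exercise | (k=5,j=1): S=60.1403, K−S=41.7897, hold=41.3026 ⇒ V=41.7897 exercise | (k=5,j=2): S=68.9515, K−S=32.9785, hold=32.4914 ⇒ V=32.9785 exercise | (k=5,j=3): S=79.0537, K−S=22.8763, hold=22.3892 ⇒ V=22.8763 exercise | (k=5,j=4): S=90.6359, K−S=11.2941, hold=10.8070 ⇒ V=11.2941 exercise | (k=5,j=5): S=103.9151, K−S=0.0000, hold=2.3415 ⇒ V=2.3415 continue  boundary S*=90.6359
step 4: (k=4,j=0): S=56.1664, K−S=45.7636, hold=45.2765 ⇒ V=45.7636 exercise | (k=4,j=1): S=64.3954, K−S=37.5346, hold=37.0475 ⇒ V=37.5346 exercise | (k=4,j=2): S=73.8300, K−S=28.1000, hold=27.6129 ⇒ V=28.1000 exercise | (k=4,j=3): S=84.6469, K−S=17.2831, hold=16.7960 ⇒ V=17.2831 exercise | (k=4,j=4): S=97.0486, K−S=4.8814, hold=6.6248 ⇒ V=6.6248 continue  boundary S*=84.6469
step 3: (k=3,j=0): S=60.1403, K−S=41.7897, hold=41.3026 ⇒ V=41.7897 exercise | (k=3,j=1): S=68.9515, K−S=32.9785, hold=32.4914 ⇒ V=32.9785 exercise | (k=3,j=2): S=79.0537, K−S=22.8763, hold=22.3892 ⇒ V=22.8763 exercise | (k=3,j=3): S=90.6359, K−S=11.2941, hold=11.7058 ⇒ V=11.7058 continue  boundary S*=79.0537
step 2: (k=2,j=0): S=64.3954, K−S=37.5346, hold=37.0475 ⇒ V=37.5346 exercise | (k=2,j=1): S=73.8300, K−S=28.1000, hold=27.6129 ⇒ V=28.1000 exercise | (k=2,j=2): S=84.6469, K−S=17.2831, hold=17.0082 ⇒ V=17.2831 exercise  boundary S*=84.6469
step 1: (k=1,j=0): S=68.9515, K−S=32.9785, hold=32.4914 ⇒ V=32.9785 exercise | (k=1,j=1): S=79.0537, K−S=22.8763, hold=22.3892 ⇒ V=22.8763 exercise  boundary S*=79.0537
step 0: (k=0,j=0): S=73.8300, K−S=28.1000, hold=27.6129 ⇒ V=28.1000 exercise  boundary S*=73.8300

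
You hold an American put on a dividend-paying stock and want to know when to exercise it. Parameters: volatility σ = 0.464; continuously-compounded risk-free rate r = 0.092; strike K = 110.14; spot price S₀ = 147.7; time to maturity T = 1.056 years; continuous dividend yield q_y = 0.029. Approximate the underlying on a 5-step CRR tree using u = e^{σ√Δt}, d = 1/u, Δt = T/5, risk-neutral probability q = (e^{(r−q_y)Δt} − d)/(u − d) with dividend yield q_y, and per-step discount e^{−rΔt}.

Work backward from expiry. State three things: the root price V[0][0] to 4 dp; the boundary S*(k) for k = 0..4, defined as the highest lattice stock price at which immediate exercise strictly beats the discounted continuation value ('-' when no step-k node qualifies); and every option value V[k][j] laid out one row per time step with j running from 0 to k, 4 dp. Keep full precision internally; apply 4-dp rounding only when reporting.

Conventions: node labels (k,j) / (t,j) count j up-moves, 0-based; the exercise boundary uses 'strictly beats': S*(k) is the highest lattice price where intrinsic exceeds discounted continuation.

params: Δt=0.21120 u=1.23768 d=0.80796 q=0.47806 e^(-rΔt)=0.98076
t_5 payoffs: 59.2843 32.2367 0.0000 0.0000 0.0000 0.0000
t_4: node(4,0) S=62.9431 payoff=47.1969 vs cont=45.4619 → 47.1969 [stop]  node(4,1) S=96.4193 payoff=13.7207 vs cont=16.5018 → 16.5018 [wait]  node(4,2) S=147.7000 payoff=0.0000 vs cont=0.0000 → 0.0000 [wait]  node(4,3) S=226.2543 payoff=0.0000 vs cont=0.0000 → 0.0000 [wait]  node(4,4) S=346.5877 payoff=0.0000 vs cont=0.0000 → 0.0000 [wait]  ⇒ S*(4)=62.9431
t_3: node(3,0) S=77.9033 payoff=32.2367 vs cont=31.8969 → 32.2367 [stop]  node(3,1) S=119.3362 payoff=0.0000 vs cont=8.4472 → 8.4472 [wait]  node(3,2) S=182.8052 payoff=0.0000 vs cont=0.0000 → 0.0000 [wait]  node(3,3) S=280.0303 payoff=0.0000 vs cont=0.0000 → 0.0000 [wait]  ⇒ S*(3)=77.9033
t_2: node(2,0) S=96.4193 payoff=13.7207 vs cont=20.4623 → 20.4623 [wait]  node(2,1) S=147.7000 payoff=0.0000 vs cont=4.3241 → 4.3241 [wait]  node(2,2) S=226.2543 payoff=0.0000 vs cont=0.0000 → 0.0000 [wait]  ⇒ S*(2)=-
t_1: node(1,0) S=119.3362 payoff=0.0000 vs cont=12.5019 → 12.5019 [wait]  node(1,1) S=182.8052 payoff=0.0000 vs cont=2.2135 → 2.2135 [wait]  ⇒ S*(1)=-
t_0: node(0,0) S=147.7000 payoff=0.0000 vs cont=7.4375 → 7.4375 [wait]  ⇒ S*(0)=-

price = 7.4375
boundary = - - - 77.9033 62.9431
tree:
7.4375
12.5019 2.2135
20.4623 4.3241 0.0000
32.2367 8.4472 0.0000 0.0000
47.1969 16.5018 0.0000 0.0000 0.0000
59.2843 32.2367 0.0000 0.0000 0.0000 0.0000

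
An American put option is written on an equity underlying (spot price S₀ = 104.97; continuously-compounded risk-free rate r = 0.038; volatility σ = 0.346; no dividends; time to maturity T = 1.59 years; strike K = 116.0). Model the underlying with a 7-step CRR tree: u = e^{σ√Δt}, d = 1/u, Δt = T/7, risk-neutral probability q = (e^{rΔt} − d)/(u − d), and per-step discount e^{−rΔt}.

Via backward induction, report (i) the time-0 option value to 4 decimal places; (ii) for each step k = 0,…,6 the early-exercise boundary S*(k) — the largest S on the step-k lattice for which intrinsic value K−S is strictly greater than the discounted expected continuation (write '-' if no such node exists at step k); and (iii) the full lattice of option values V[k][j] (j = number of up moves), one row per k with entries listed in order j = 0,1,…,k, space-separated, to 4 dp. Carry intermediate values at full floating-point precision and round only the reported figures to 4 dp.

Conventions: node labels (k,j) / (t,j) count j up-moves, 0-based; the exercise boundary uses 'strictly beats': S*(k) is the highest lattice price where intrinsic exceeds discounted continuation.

params: Δt=0.22714 u=1.17928 d=0.84798 q=0.48503 e^(-rΔt)=0.99141
t_7 payoffs: 82.9057 69.9759 51.9945 26.9879 0.0000 0.0000 0.0000 0.0000
t_6: node(6,0) S=39.0274 payoff=76.9726 vs cont=75.9757 → 76.9726 [stop]  node(6,1) S=54.2752 payoff=61.7248 vs cont=60.7279 → 61.7248 [stop]  node(6,2) S=75.4802 payoff=40.5198 vs cont=39.5228 → 40.5198 [stop]  node(6,3) S=104.9700 payoff=11.0300 vs cont=13.7784 → 13.7784 [wait]  node(6,4) S=145.9813 payoff=0.0000 vs cont=0.0000 → 0.0000 [wait]  node(6,5) S=203.0155 payoff=0.0000 vs cont=0.0000 → 0.0000 [wait]  node(6,6) S=282.3326 payoff=0.0000 vs cont=0.0000 → 0.0000 [wait]  ⇒ S*(6)=75.4802
t_5: node(5,0) S=46.0241 payoff=69.9759 vs cont=68.9790 → 69.9759 [stop]  node(5,1) S=64.0055 payoff=51.9945 vs cont=50.9976 → 51.9945 [stop]  node(5,2) S=89.0121 payoff=26.9879 vs cont=27.3125 → 27.3125 [wait]  node(5,3) S=123.7888 payoff=0.0000 vs cont=7.0344 → 7.0344 [wait]  node(5,4) S=172.1524 payoff=0.0000 vs cont=0.0000 → 0.0000 [wait]  node(5,5) S=239.4116 payoff=0.0000 vs cont=0.0000 → 0.0000 [wait]  ⇒ S*(5)=64.0055
t_4: node(4,0) S=54.2752 payoff=61.7248 vs cont=60.7279 → 61.7248 [stop]  node(4,1) S=75.4802 payoff=40.5198 vs cont=39.6790 → 40.5198 [stop]  node(4,2) S=104.9700 payoff=11.0300 vs cont=17.3268 → 17.3268 [wait]  node(4,3) S=145.9813 payoff=0.0000 vs cont=3.5914 → 3.5914 [wait]  node(4,4) S=203.0155 payoff=0.0000 vs cont=0.0000 → 0.0000 [wait]  ⇒ S*(4)=75.4802
t_3: node(3,0) S=64.0055 payoff=51.9945 vs cont=50.9976 → 51.9945 [stop]  node(3,1) S=89.0121 payoff=26.9879 vs cont=29.0188 → 29.0188 [wait]  node(3,2) S=123.7888 payoff=0.0000 vs cont=10.5730 → 10.5730 [wait]  node(3,3) S=172.1524 payoff=0.0000 vs cont=1.8335 → 1.8335 [wait]  ⇒ S*(3)=64.0055
t_2: node(2,0) S=75.4802 payoff=40.5198 vs cont=40.4994 → 40.5198 [stop]  node(2,1) S=104.9700 payoff=11.0300 vs cont=19.8995 → 19.8995 [wait]  node(2,2) S=145.9813 payoff=0.0000 vs cont=6.2796 → 6.2796 [wait]  ⇒ S*(2)=75.4802
t_1: node(1,0) S=89.0121 payoff=26.9879 vs cont=30.2559 → 30.2559 [wait]  node(1,1) S=123.7888 payoff=0.0000 vs cont=13.1791 → 13.1791 [wait]  ⇒ S*(1)=-
t_0: node(0,0) S=104.9700 payoff=11.0300 vs cont=21.7843 → 21.7843 [wait]  ⇒ S*(0)=-

price = 21.7843
boundary = - - 75.4802 64.0055 75.4802 64.0055 75.4802
tree:
21.7843
30.2559 13.1791
40.5198 19.8995 6.2796
51.9945 29.0188 10.5730 1.8335
61.7248 40.5198 17.3268 3.5914 0.0000
69.9759 51.9945 27.3125 7.0344 0.0000 0.0000
76.9726 61.7248 40.5198 13.7784 0.0000 0.0000 0.0000
82.9057 69.9759 51.9945 26.9879 0.0000 0.0000 0.0000 0.0000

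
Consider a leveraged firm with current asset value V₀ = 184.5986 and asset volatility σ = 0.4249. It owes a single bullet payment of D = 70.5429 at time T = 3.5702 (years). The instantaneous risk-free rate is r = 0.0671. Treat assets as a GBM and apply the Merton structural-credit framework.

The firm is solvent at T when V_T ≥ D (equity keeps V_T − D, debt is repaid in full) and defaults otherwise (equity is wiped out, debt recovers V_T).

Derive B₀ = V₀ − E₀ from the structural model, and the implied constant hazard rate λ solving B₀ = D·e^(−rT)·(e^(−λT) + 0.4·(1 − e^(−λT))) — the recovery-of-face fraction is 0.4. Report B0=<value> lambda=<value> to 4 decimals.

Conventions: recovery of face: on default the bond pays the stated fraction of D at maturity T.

Equity is a call on the firm's assets struck at D = 70.5429:
d₁ = [ln(V₀/D) + (r + σ²/2)T] / (σ√T)
   = [ln(184.5986/70.5429) + (0.0671 + 0.5·0.4249²)·3.5702] / (0.4249·√3.5702)
   = [0.961963 + 0.561842] / 0.802847 = 1.898001
d₂ = d₁ − σ√T = 1.898001 − 0.802847 = 1.095154
N(d₁) = 0.971152,  N(d₂) = 0.863275,  e^(−rT) = 0.786974
E₀ = V₀·N(d₁) − D·e^(−rT)·N(d₂)
   = 184.5986·0.971152 − 70.5429·0.786974·0.863275 = 131.348222
B₀ = V₀ − E₀ = 184.5986 − 131.348222 = 53.250378
e^(−λT) = (B₀·e^(rT)/D − 0.4)/(1 − 0.4) = (53.2504·1.270690/70.5429 − 0.4)/0.6 = 0.93200060
λ = −ln(0.93200060)/3.5702 = 0.019725

B0=53.2504 lambda=0.0197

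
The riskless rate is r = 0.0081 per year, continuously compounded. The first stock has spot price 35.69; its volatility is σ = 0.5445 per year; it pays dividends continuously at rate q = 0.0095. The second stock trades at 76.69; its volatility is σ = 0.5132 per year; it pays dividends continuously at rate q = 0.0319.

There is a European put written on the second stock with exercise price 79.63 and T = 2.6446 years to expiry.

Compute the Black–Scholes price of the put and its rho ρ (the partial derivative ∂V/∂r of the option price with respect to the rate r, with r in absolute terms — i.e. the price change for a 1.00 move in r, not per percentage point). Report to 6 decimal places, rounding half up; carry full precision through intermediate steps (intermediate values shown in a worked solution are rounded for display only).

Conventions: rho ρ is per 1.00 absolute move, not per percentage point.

price = 27.903080
ρ = -145.244121

σ√T = 0.5132·√2.6446 = 0.834577
d₁ = (ln(S/K) + (r−q+σ²/2)T) / (σ√T) = (ln(76.69/79.63) + (0.0081−0.0319+0.5132²/2)·2.6446) / 0.834577 = (-0.037620 + 0.285318) / 0.834577 = 0.296795
d₂ = d₁ − σ√T = 0.296795 − 0.834577 = -0.537782
e^{−rT} = 0.978807
e^{−qT} = 0.919098
N(−d₁) = 0.383311,  N(−d₂) = 0.704636
Put price V = K·e^{−rT}·N(−d₂) − S·e^{−qT}·N(−d₁) = 54.921017 − 27.017937 = 27.903080
ρ = −K·T·e^{−rT}·N(−d₂) = -145.244121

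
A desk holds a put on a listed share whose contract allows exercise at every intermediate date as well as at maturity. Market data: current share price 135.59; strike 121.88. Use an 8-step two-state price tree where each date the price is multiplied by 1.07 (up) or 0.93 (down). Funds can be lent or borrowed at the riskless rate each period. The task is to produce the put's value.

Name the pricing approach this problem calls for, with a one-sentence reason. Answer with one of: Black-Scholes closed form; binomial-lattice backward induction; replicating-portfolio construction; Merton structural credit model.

framework: binomial-lattice backward induction

Key observation: the exercise right at every one of the 8 steps is what matters: each node needs max(121.88 − S, continuation), which only the stepwise tree valuation starting from spot 135.59 delivers.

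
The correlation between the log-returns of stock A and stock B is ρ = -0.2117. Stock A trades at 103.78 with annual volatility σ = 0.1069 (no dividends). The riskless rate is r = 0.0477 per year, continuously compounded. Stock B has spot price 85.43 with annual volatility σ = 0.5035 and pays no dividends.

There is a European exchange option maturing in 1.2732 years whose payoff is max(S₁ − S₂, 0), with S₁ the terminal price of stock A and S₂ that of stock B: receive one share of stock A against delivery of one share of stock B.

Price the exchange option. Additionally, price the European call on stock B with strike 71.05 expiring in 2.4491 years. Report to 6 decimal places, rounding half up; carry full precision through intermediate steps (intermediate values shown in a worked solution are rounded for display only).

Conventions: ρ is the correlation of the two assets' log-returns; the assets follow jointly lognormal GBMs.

σ_eff = √(σ₁² + σ₂² − 2ρσ₁σ₂) = √(0.1069² + 0.5035² − 2·-0.2117·0.1069·0.5035) = 0.536404
d₁ = (ln(S₁/S₂) + (q₂ − q₁ + σ_eff²/2)T) / (σ_eff√T) = (ln(103.78/85.43) + (0.0 − 0.0 + 0.143865)·1.2732) / 0.605257 = 0.624105
d₂ = d₁ − σ_eff√T = 0.624105 − 0.605257 = 0.018848
N(d₁) = 0.733721,  N(d₂) = 0.507519
V = S₁·e^{−q₁T}·N(d₁) − S₂·e^{−q₂T}·N(d₂) = 76.145535 − 43.357320 = 32.788215
[vanilla: stock B call K=71.05]
σ√T = 0.5035·√2.4491 = 0.787957
d₁ = (ln(S/K) + (r+σ²/2)T) / (σ√T) = (ln(85.43/71.05) + (0.0477+0.5035²/2)·2.4491) / 0.787957 = (0.184313 + 0.427260) / 0.787957 = 0.776151
d₂ = d₁ − σ√T = 0.776151 − 0.787957 = -0.011806
e^{−rT} = 0.889743
N(d₁) = 0.781170,  N(d₂) = 0.495290
price = S·N(d₁) − K·e^{−rT}·N(d₂) = 66.735362 − 31.310393 = 35.424969

exchange price = 32.788215
price(stock B call K=71.05) = 35.424969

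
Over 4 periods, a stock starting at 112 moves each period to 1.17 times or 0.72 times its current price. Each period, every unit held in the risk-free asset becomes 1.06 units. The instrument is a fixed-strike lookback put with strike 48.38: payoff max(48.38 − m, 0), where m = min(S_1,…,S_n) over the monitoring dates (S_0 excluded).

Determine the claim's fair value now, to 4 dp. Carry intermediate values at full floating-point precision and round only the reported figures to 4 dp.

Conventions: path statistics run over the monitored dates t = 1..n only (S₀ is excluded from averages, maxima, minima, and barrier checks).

price = 0.1092

Risk-neutral up-probability p* = (R−d)/(u−d) = (1.06−0.72)/(1.17−0.72) = 0.7556; the claim prices as the p*-weighted sum of path payoffs discounted by R^4.
Enumerate all 2^4 = 16 price paths (U = up ×1.17, D = down ×0.72); each path with k up-moves has probability p*^k·(1−p*)^(4−k).
DDDD: m=30.0987, payoff=18.2813, prob=0.003570
UDDD: m=48.9104, payoff=0.0000, prob=0.011036
DUDD: m=48.9104, payoff=0.0000, prob=0.011036
UUDD: m=79.4794, payoff=0.0000, prob=0.034111
DDUD: m=48.9104, payoff=0.0000, prob=0.011036
UDUD: m=79.4794, payoff=0.0000, prob=0.034111
DUUD: m=79.4794, payoff=0.0000, prob=0.034111
UUUD: m=129.1541, payoff=0.0000, prob=0.105434
DDDU: m=41.8038, payoff=6.5762, prob=0.011036
UDDU: m=67.9311, payoff=0.0000, prob=0.034111
DUDU: m=67.9311, payoff=0.0000, prob=0.034111
UUDU: m=110.3881, payoff=0.0000, prob=0.105434
DDUU: m=58.0608, payoff=0.0000, prob=0.034111
UDUU: m=94.3488, payoff=0.0000, prob=0.105434
DUUU: m=80.6400, payoff=0.0000, prob=0.105434
UUUU: m=131.0400, payoff=0.0000, prob=0.325886
Price = Σ prob·payoff / R^4 = 0.137846 / 1.262477 = 0.1092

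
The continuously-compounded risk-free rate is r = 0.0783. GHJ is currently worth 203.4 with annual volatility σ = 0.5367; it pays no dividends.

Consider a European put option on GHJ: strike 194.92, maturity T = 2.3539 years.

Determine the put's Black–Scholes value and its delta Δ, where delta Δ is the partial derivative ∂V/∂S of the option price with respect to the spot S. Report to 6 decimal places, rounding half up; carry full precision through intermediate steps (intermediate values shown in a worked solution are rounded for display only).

σ√T = 0.5367·√2.3539 = 0.823428
d₁ = (ln(S/K) + (r+σ²/2)T) / (σ√T) = (ln(203.4/194.92) + (0.0783+0.5367²/2)·2.3539) / 0.823428 = (0.042585 + 0.523327) / 0.823428 = 0.687264
d₂ = d₁ − σ√T = 0.687264 − 0.823428 = -0.136164
e^{−rT} = 0.831678
N(−d₁) = 0.245958,  N(−d₂) = 0.554154
Put price V = K·e^{−rT}·N(−d₂) − S·N(−d₁) = 89.834263 − 50.027893 = 39.806370
Δ = −N(−d₁) = -0.245958

price = 39.806370
Δ = -0.245958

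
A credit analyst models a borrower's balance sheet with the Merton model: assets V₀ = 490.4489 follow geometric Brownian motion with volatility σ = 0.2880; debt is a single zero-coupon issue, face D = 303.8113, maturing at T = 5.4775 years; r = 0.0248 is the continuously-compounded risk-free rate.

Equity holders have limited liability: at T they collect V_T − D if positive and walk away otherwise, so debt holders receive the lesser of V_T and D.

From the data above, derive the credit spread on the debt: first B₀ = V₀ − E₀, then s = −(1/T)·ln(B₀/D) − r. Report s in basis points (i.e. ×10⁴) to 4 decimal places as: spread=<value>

spread=166.0736

Equity is a call on the firm's assets struck at D = 303.8113:
d₁ = [ln(V₀/D) + (r + σ²/2)T] / (σ√T)
   = [ln(490.4489/303.8113) + (0.0248 + 0.5·0.2880²)·5.4775] / (0.2880·√5.4775)
   = [0.478914 + 0.363005] / 0.674037 = 1.249070
d₂ = d₁ − σ√T = 1.249070 − 0.674037 = 0.575033
N(d₁) = 0.894180,  N(d₂) = 0.717365,  e^(−rT) = 0.872981
E₀ = V₀·N(d₁) − D·e^(−rT)·N(d₂)
   = 490.4489·0.894180 − 303.8113·0.872981·0.717365 = 248.289065
B₀ = V₀ − E₀ = 490.4489 − 248.289065 = 242.159835
spread = −(1/T)·ln(B₀/D) − r = −(1/5.4775)·ln(242.159835/303.8113) − 0.0248 = 0.01660736
in basis points: 0.01660736 × 10⁴ = 166.0736 bp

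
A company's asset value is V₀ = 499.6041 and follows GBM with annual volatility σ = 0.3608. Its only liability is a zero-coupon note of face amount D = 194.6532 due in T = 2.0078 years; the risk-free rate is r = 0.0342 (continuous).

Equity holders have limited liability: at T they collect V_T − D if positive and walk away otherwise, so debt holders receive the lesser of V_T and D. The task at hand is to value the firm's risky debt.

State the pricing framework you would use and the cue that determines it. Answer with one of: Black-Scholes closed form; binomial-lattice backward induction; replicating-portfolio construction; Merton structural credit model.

framework: Merton structural credit model

Key observation: the data describe a firm's assets (V₀ = 499.6041, GBM) and a single zero-coupon debt of face 194.6532, so credit quantities follow from equity-as-call in the structural model.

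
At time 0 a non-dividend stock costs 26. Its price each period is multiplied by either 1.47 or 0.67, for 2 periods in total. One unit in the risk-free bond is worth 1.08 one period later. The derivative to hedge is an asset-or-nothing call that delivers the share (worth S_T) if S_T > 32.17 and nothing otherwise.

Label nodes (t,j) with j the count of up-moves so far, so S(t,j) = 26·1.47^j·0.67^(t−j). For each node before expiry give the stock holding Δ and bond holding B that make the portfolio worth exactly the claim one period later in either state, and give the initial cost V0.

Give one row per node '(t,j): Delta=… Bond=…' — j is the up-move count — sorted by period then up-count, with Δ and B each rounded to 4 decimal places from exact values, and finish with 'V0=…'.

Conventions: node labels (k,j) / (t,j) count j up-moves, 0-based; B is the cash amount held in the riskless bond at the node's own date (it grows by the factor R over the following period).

No-arbitrage ⇒ martingale measure with p* = (R−d)/(u−d) = 0.5125.
At maturity the claim pays: V(2,0)=0.0000, V(2,1)=0.0000, V(2,2)=56.1834
(1,0): S=17.4200. Δ = (V_up−V_dn)/(S_up−S_dn) = (0.0000−0.0000)/(25.6074−11.6714) = 0.0000. V = [p*·0.0000 + (1−p*)·0.0000]/1.08 = 0.0000. B = V − Δ·S = 0.0000.
(1,1): S=38.2200. Δ = (V_up−V_dn)/(S_up−S_dn) = (56.1834−0.0000)/(56.1834−25.6074) = 1.8375. V = [p*·56.1834 + (1−p*)·0.0000]/1.08 = 26.6611. B = V − Δ·S = -43.5681.
(0,0): S=26.0000. Δ = (V_up−V_dn)/(S_up−S_dn) = (26.6611−0.0000)/(38.2200−17.4200) = 1.2818. V = [p*·26.6611 + (1−p*)·0.0000]/1.08 = 12.6517. B = V − Δ·S = -20.6747.
Sanity check at the root: Δ(0,0)·S0 + B(0,0) reproduces V0 = 12.6517.

(0,0): Delta=1.2818 Bond=-20.6747
(1,0): Delta=0.0000 Bond=0.0000
(1,1): Delta=1.8375 Bond=-43.5681
V0=12.6517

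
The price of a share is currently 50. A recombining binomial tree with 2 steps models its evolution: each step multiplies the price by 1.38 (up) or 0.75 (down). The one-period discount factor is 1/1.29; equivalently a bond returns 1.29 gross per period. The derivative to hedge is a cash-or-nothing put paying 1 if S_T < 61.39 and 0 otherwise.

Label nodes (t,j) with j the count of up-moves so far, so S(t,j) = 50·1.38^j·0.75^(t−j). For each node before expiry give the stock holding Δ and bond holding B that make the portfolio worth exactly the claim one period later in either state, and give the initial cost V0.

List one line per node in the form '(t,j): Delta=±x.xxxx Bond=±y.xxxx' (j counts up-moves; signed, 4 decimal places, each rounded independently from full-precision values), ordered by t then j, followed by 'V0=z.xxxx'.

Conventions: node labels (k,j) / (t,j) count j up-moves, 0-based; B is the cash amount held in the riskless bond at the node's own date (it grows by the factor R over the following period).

(0,0): Delta=-0.0211 Bond=1.2141
(1,0): Delta=0.0000 Bond=0.7752
(1,1): Delta=-0.0230 Bond=1.6980
V0=0.1594

Arbitrage-free pricing uses the up-move probability p* = (R−d)/(u−d) = 0.8571, discounting each step at R = 1.29.
Expiry values: V(2,0)=1.0000, V(2,1)=1.0000, V(2,2)=0.0000
Node (1,0) S=37.5000: V=(p*·1.0000+(1−p*)·1.0000)/1.29=0.7752; Δ=(1.0000−1.0000)/(51.7500−28.1250)=0.0000; B=V−Δ·S=0.7752
Node (1,1) S=69.0000: V=(p*·0.0000+(1−p*)·1.0000)/1.29=0.1107; Δ=(0.0000−1.0000)/(95.2200−51.7500)=-0.0230; B=V−Δ·S=1.6980
Node (0,0) S=50.0000: V=(p*·0.1107+(1−p*)·0.7752)/1.29=0.1594; Δ=(0.1107−0.7752)/(69.0000−37.5000)=-0.0211; B=V−Δ·S=1.2141
Sanity check at the root: Δ(0,0)·S0 + B(0,0) reproduces V0 = 0.1594.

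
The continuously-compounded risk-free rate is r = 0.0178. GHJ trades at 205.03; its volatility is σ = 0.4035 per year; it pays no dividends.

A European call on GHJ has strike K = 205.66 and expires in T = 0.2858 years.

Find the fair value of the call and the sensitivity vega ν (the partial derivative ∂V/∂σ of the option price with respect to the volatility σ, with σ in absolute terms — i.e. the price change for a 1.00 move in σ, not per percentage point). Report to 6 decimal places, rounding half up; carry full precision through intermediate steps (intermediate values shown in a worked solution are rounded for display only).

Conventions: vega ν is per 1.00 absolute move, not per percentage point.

price = 17.799856
ν = 43.428520

σ√T = 0.4035·√0.2858 = 0.215712
d₁ = (ln(S/K) + (r+σ²/2)T) / (σ√T) = (ln(205.03/205.66) + (0.0178+0.4035²/2)·0.2858) / 0.215712 = (-0.003068 + 0.028353) / 0.215712 = 0.117217
d₂ = d₁ − σ√T = 0.117217 − 0.215712 = -0.098495
e^{−rT} = 0.994926
N(d₁) = 0.546656,  N(d₂) = 0.460769
Call price V = S·N(d₁) − K·e^{−rT}·N(d₂) = 112.080857 − 94.281002 = 17.799856
φ(d₁) = (1/√(2π))·e^{−d₁²/2} = 0.396211
ν = S·φ(d₁)·√T = 43.428520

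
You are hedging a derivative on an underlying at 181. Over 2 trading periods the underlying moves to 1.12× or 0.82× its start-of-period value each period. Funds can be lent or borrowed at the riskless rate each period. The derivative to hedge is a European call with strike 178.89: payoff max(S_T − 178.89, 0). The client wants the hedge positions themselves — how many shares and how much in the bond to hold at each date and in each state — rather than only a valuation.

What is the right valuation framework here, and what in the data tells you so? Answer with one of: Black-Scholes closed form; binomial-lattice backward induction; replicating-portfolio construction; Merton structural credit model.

Key observation: what is demanded is not a single number but the (Δ, B) position at each node of the 1.12/0.82 tree starting at 181; constructing those positions is the replicating-portfolio method.

framework: replicating-portfolio construction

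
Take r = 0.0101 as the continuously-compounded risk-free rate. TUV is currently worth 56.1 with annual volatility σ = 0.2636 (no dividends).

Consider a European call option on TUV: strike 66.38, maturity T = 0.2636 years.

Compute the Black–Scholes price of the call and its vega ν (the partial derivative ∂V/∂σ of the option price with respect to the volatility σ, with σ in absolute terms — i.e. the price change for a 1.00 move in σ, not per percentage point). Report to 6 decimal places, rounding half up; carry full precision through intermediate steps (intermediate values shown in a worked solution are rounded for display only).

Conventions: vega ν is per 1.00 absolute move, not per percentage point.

price = 0.440093
ν = 5.891194

σ√T = 0.2636·√0.2636 = 0.135337
d₁ = (ln(S/K) + (r+σ²/2)T) / (σ√T) = (ln(56.1/66.38) + (0.0101+0.2636²/2)·0.2636) / 0.135337 = (-0.168260 + 0.011820) / 0.135337 = -1.155922
d₂ = d₁ − σ√T = -1.155922 − 0.135337 = -1.291259
e^{−rT} = 0.997341
N(d₁) = 0.123857,  N(d₂) = 0.098307
Call price V = S·N(d₁) − K·e^{−rT}·N(d₂) = 6.948357 − 6.508264 = 0.440093
φ(d₁) = (1/√(2π))·e^{−d₁²/2} = 0.204535
ν = S·φ(d₁)·√T = 5.891194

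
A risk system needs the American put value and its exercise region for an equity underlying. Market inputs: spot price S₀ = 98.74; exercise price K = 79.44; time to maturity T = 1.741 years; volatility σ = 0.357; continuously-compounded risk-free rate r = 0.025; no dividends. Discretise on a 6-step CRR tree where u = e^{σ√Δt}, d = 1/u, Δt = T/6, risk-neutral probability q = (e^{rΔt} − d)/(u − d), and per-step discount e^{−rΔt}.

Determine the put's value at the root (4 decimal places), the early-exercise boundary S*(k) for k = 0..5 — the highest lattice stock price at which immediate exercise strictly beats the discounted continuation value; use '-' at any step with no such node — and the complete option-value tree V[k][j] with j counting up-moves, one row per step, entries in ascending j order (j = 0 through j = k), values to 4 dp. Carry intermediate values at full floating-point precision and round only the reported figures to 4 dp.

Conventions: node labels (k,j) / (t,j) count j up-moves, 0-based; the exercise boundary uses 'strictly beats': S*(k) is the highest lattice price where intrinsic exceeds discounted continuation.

price = 8.0139
boundary = - - - - 45.7535 55.4551
tree:
8.0139
12.0818 3.5668
17.6947 5.9617 0.9309
24.9886 9.7723 1.7721 0.0000
33.6865 15.6014 3.3736 0.0000 0.0000
41.6909 23.9849 6.4223 0.0000 0.0000 0.0000
48.2949 33.6865 12.2262 0.0000 0.0000 0.0000 0.0000

Δt=0.29017, u=1.21204, d=0.82505, q=0.47088, disc=e^(-rΔt)=0.99277
k=6 terminal: V=max(K-S,0) → 48.2949 33.6865 12.2262 0.0000 0.0000 0.0000 0.0000
k=5: j=0 S=37.7491 intr=41.6909 cont=41.1167 V=41.6909[EX]; j=1 S=55.4551 intr=23.9849 cont=23.4107 V=23.9849[EX]; j=2 S=81.4659 intr=0.0000 cont=6.4223 V=6.4223[hold]; j=3 S=119.6769 intr=0.0000 cont=0.0000 V=0.0000[hold]; j=4 S=175.8105 intr=0.0000 cont=0.0000 V=0.0000[hold]; j=5 S=258.2733 intr=0.0000 cont=0.0000 V=0.0000[hold]  S*(5)=55.4551
k=4: j=0 S=45.7535 intr=33.6865 cont=33.1123 V=33.6865[EX]; j=1 S=67.2138 intr=12.2262 cont=15.6014 V=15.6014[hold]; j=2 S=98.7400 intr=0.0000 cont=3.3736 V=3.3736[hold]; j=3 S=145.0533 intr=0.0000 cont=0.0000 V=0.0000[hold]; j=4 S=213.0896 intr=0.0000 cont=0.0000 V=0.0000[hold]  S*(4)=45.7535
k=3: j=0 S=55.4551 intr=23.9849 cont=24.9886 V=24.9886[hold]; j=1 S=81.4659 intr=0.0000 cont=9.7723 V=9.7723[hold]; j=2 S=119.6769 intr=0.0000 cont=1.7721 V=1.7721[hold]; j=3 S=175.8105 intr=0.0000 cont=0.0000 V=0.0000[hold]  S*(3)=-
k=2: j=0 S=67.2138 intr=12.2262 cont=17.6947 V=17.6947[hold]; j=1 S=98.7400 intr=0.0000 cont=5.9617 V=5.9617[hold]; j=2 S=145.0533 intr=0.0000 cont=0.9309 V=0.9309[hold]  S*(2)=-
k=1: j=0 S=81.4659 intr=0.0000 cont=12.0818 V=12.0818[hold]; j=1 S=119.6769 intr=0.0000 cont=3.5668 V=3.5668[hold]  S*(1)=-
k=0: j=0 S=98.7400 intr=0.0000 cont=8.0139 V=8.0139[hold]  S*(0)=-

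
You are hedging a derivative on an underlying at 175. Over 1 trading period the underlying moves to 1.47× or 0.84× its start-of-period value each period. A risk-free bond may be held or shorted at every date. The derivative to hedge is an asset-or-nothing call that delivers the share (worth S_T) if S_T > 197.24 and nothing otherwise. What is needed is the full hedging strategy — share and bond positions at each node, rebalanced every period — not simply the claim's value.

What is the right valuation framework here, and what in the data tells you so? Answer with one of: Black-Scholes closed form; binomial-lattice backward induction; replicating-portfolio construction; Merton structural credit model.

framework: replicating-portfolio construction

Key observation: the mandate to exhibit the hedge at every date and state singles out the replicating-portfolio construction on the 1-period tree with factors 1.47 and 0.84 from 175.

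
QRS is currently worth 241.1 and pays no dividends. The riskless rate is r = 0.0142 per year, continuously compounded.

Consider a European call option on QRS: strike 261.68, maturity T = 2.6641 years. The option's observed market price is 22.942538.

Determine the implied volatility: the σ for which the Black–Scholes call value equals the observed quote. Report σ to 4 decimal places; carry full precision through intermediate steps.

At σ = 0.1753 the Black–Scholes value reproduces the quote:
σ√T = 0.1753·√2.6641 = 0.286126
d₁ = (ln(S/K) + (r+σ²/2)T) / (σ√T) = (ln(241.1/261.68) + (0.0142+0.1753²/2)·2.6641) / 0.286126 = (-0.081911 + 0.078764) / 0.286126 = -0.010996
d₂ = d₁ − σ√T = -0.010996 − 0.286126 = -0.297122
e^{−rT} = 0.962876
N(d₁) = 0.495613,  N(d₂) = 0.383187
V = S·N(d₁) − K·e^{−rT}·N(d₂) = 119.492330 − 96.549792 = 22.942538 (the observed quote) — the price is monotone increasing in volatility, hence this σ is the only solution

sigma = 0.1753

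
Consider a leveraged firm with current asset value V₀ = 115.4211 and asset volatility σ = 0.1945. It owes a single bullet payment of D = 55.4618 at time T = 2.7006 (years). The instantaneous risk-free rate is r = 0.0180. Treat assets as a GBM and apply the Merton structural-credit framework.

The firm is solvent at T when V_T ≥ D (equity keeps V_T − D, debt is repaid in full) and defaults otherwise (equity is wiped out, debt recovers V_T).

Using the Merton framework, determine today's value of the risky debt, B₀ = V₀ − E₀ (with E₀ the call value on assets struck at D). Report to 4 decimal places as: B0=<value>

Work the structural quantities from V₀ = 115.4211 against face 55.4618:
d₁ = [ln(V₀/D) + (r + σ²/2)T] / (σ√T)
   = [ln(115.4211/55.4618) + (0.0180 + 0.5·0.1945²)·2.7006] / (0.1945·√2.7006)
   = [0.732893 + 0.099693] / 0.319632 = 2.604829
d₂ = d₁ − σ√T = 2.604829 − 0.319632 = 2.285197
N(d₁) = 0.995404,  N(d₂) = 0.988849,  e^(−rT) = 0.952552
E₀ = V₀·N(d₁) − D·e^(−rT)·N(d₂)
   = 115.4211·0.995404 − 55.4618·0.952552·0.988849 = 62.649477
B₀ = V₀ − E₀ = 115.4211 − 62.649477 = 52.771623

B0=52.7716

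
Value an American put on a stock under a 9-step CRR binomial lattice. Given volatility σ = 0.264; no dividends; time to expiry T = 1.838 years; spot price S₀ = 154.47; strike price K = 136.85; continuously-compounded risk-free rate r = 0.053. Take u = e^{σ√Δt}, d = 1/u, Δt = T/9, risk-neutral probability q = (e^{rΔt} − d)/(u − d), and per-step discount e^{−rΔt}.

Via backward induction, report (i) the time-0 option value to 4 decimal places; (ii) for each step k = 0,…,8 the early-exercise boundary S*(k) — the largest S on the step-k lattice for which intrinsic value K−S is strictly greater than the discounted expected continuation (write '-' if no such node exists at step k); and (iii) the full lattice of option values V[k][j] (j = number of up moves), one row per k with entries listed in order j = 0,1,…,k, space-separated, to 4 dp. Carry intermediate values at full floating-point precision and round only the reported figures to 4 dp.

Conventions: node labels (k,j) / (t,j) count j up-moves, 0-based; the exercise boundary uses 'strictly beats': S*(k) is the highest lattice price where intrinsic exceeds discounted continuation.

params: Δt=0.20422 u=1.12671 d=0.88754 q=0.51571 e^(-rΔt)=0.98923
t_9 payoffs: 84.0631 69.8380 51.7796 28.8547 0.0000 0.0000 0.0000 0.0000 0.0000 0.0000
t_8: node(8,0) S=59.4756 payoff=77.3744 vs cont=75.9011 → 77.3744 [stop]  node(8,1) S=75.5032 payoff=61.3468 vs cont=59.8735 → 61.3468 [stop]  node(8,2) S=95.8499 payoff=41.0001 vs cont=39.5269 → 41.0001 [stop]  node(8,3) S=121.6796 payoff=15.1704 vs cont=13.8236 → 15.1704 [stop]  node(8,4) S=154.4700 payoff=0.0000 vs cont=0.0000 → 0.0000 [wait]  node(8,5) S=196.0967 payoff=0.0000 vs cont=0.0000 → 0.0000 [wait]  node(8,6) S=248.9411 payoff=0.0000 vs cont=0.0000 → 0.0000 [wait]  node(8,7) S=316.0260 payoff=0.0000 vs cont=0.0000 → 0.0000 [wait]  node(8,8) S=401.1891 payoff=0.0000 vs cont=0.0000 → 0.0000 [wait]  ⇒ S*(8)=121.6796
t_7: node(7,0) S=67.0120 payoff=69.8380 vs cont=68.3648 → 69.8380 [stop]  node(7,1) S=85.0704 payoff=51.7796 vs cont=50.3063 → 51.7796 [stop]  node(7,2) S=107.9953 payoff=28.8547 vs cont=27.3815 → 28.8547 [stop]  node(7,3) S=137.0980 payoff=0.0000 vs cont=7.2678 → 7.2678 [wait]  node(7,4) S=174.0433 payoff=0.0000 vs cont=0.0000 → 0.0000 [wait]  node(7,5) S=220.9447 payoff=0.0000 vs cont=0.0000 → 0.0000 [wait]  node(7,6) S=280.4851 payoff=0.0000 vs cont=0.0000 → 0.0000 [wait]  node(7,7) S=356.0705 payoff=0.0000 vs cont=0.0000 → 0.0000 [wait]  ⇒ S*(7)=107.9953
t_6: node(6,0) S=75.5032 payoff=61.3468 vs cont=59.8735 → 61.3468 [stop]  node(6,1) S=95.8499 payoff=41.0001 vs cont=39.5269 → 41.0001 [stop]  node(6,2) S=121.6796 payoff=15.1704 vs cont=17.5313 → 17.5313 [wait]  node(6,3) S=154.4700 payoff=0.0000 vs cont=3.4818 → 3.4818 [wait]  node(6,4) S=196.0967 payoff=0.0000 vs cont=0.0000 → 0.0000 [wait]  node(6,5) S=248.9411 payoff=0.0000 vs cont=0.0000 → 0.0000 [wait]  node(6,6) S=316.0260 payoff=0.0000 vs cont=0.0000 → 0.0000 [wait]  ⇒ S*(6)=95.8499
t_5: node(5,0) S=85.0704 payoff=51.7796 vs cont=50.3063 → 51.7796 [stop]  node(5,1) S=107.9953 payoff=28.8547 vs cont=28.5859 → 28.8547 [stop]  node(5,2) S=137.0980 payoff=0.0000 vs cont=10.1751 → 10.1751 [wait]  node(5,3) S=174.0433 payoff=0.0000 vs cont=1.6681 → 1.6681 [wait]  node(5,4) S=220.9447 payoff=0.0000 vs cont=0.0000 → 0.0000 [wait]  node(5,5) S=280.4851 payoff=0.0000 vs cont=0.0000 → 0.0000 [wait]  ⇒ S*(5)=107.9953
t_4: node(4,0) S=95.8499 payoff=41.0001 vs cont=39.5269 → 41.0001 [stop]  node(4,1) S=121.6796 payoff=15.1704 vs cont=19.0145 → 19.0145 [wait]  node(4,2) S=154.4700 payoff=0.0000 vs cont=5.7256 → 5.7256 [wait]  node(4,3) S=196.0967 payoff=0.0000 vs cont=0.7991 → 0.7991 [wait]  node(4,4) S=248.9411 payoff=0.0000 vs cont=0.0000 → 0.0000 [wait]  ⇒ S*(4)=95.8499
t_3: node(3,0) S=107.9953 payoff=28.8547 vs cont=29.3426 → 29.3426 [wait]  node(3,1) S=137.0980 payoff=0.0000 vs cont=12.0304 → 12.0304 [wait]  node(3,2) S=174.0433 payoff=0.0000 vs cont=3.1507 → 3.1507 [wait]  node(3,3) S=220.9447 payoff=0.0000 vs cont=0.3828 → 0.3828 [wait]  ⇒ S*(3)=-
t_2: node(2,0) S=121.6796 payoff=15.1704 vs cont=20.1948 → 20.1948 [wait]  node(2,1) S=154.4700 payoff=0.0000 vs cont=7.3708 → 7.3708 [wait]  node(2,2) S=196.0967 payoff=0.0000 vs cont=1.7047 → 1.7047 [wait]  ⇒ S*(2)=-
t_1: node(1,0) S=137.0980 payoff=0.0000 vs cont=13.4351 → 13.4351 [wait]  node(1,1) S=174.0433 payoff=0.0000 vs cont=4.4009 → 4.4009 [wait]  ⇒ S*(1)=-
t_0: node(0,0) S=154.4700 payoff=0.0000 vs cont=8.6816 → 8.6816 [wait]  ⇒ S*(0)=-

price = 8.6816
boundary = - - - - 95.8499 107.9953 95.8499 107.9953 121.6796
tree:
8.6816
13.4351 4.4009
20.1948 7.3708 1.7047
29.3426 12.0304 3.1507 0.3828
41.0001 19.0145 5.7256 0.7991 0.0000
51.7796 28.8547 10.1751 1.6681 0.0000 0.0000
61.3468 41.0001 17.5313 3.4818 0.0000 0.0000 0.0000
69.8380 51.7796 28.8547 7.2678 0.0000 0.0000 0.0000 0.0000
77.3744 61.3468 41.0001 15.1704 0.0000 0.0000 0.0000 0.0000 0.0000
84.0631 69.8380 51.7796 28.8547 0.0000 0.0000 0.0000 0.0000 0.0000 0.0000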